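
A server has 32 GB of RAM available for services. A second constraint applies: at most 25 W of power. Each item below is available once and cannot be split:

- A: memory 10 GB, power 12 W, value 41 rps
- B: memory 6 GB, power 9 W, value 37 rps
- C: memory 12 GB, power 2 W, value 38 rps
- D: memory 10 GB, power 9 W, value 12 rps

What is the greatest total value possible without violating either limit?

116 rps

Feasible sets respecting both limits:
- A+B+C: memory 28, power 23, value 116
- A+C+D: memory 32, power 23, value 91
- B+C+D: memory 28, power 20, value 87
- A+C: memory 22, power 14, value 79
Best: 116 rps.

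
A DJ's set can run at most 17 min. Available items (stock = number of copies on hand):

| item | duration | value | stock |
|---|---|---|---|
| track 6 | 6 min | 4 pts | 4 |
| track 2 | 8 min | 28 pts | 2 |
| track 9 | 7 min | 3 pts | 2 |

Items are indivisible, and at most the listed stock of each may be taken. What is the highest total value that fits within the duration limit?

56 pts

Best selections within duration 17 and stock limits:
- 2×track 2: duration 16, value 56
- 1×track 6 + 1×track 2: duration 14, value 32
Best: 56 pts.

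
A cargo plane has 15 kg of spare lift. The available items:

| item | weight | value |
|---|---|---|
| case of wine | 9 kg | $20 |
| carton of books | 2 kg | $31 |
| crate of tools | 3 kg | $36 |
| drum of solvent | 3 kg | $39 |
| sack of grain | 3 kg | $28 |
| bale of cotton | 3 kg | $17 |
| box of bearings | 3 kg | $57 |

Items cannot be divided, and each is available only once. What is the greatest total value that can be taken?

This is a 0/1 knapsack; check combinations near the capacity.
- carton of books+crate of tools+drum of solvent+sack of grain+box of bearings: weight 2+3+3+3+3=14, value 31+36+39+28+57=191
- carton of books+crate of tools+drum of solvent+bale of cotton+box of bearings: weight 2+3+3+3+3=14, value 31+36+39+17+57=180
- crate of tools+drum of solvent+sack of grain+bale of cotton+box of bearings: weight 3+3+3+3+3=15, value 36+39+28+17+57=177
- carton of books+drum of solvent+sack of grain+bale of cotton+box of bearings: weight 2+3+3+3+3=14, value 31+39+28+17+57=172
Best: $191.

$191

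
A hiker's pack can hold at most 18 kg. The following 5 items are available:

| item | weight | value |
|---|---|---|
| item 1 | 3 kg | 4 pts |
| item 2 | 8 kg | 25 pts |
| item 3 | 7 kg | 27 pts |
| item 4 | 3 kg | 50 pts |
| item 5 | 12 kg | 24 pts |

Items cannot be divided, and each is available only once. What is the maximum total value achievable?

102 pts

Check high-value combinations within 18 kg:
- item 2+item 3+item 4: weight 8+7+3=18, value 25+27+50=102
- item 1+item 3+item 4: weight 3+7+3=13, value 4+27+50=81
- item 1+item 2+item 4: weight 3+8+3=14, value 4+25+50=79
- item 1+item 4+item 5: weight 3+3+12=18, value 4+50+24=78
- item 3+item 4: weight 7+3=10, value 27+50=77
Best: 102 pts.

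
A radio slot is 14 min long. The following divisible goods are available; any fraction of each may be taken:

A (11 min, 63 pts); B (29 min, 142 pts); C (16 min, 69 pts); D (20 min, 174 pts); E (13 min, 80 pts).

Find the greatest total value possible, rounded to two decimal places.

Take in order of value per unit:
- D (174/20 per unit): 14 of 20 → value 14×174/20 = 121.8000, running total 121.80
Total 121.80.

121.80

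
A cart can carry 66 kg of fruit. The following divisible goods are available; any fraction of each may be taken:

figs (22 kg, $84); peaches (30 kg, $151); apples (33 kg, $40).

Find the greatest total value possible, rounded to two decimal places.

251.97

Take in order of value per unit:
- peaches (151/30 per unit): all 30 → value 151, running total 151.00
- figs (84/22 per unit): all 22 → value 84, running total 235.00
- apples (40/33 per unit): 14 of 33 → value 14×40/33 = 16.9697, running total 251.97
Total 251.97.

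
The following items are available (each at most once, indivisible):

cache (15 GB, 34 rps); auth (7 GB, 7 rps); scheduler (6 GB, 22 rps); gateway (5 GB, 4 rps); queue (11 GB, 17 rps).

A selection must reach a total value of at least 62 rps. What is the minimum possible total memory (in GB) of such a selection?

28

Subsets with value ≥ 62, sorted by total memory:
- cache+auth+scheduler: memory 28, value 63
- cache+scheduler+queue: memory 32, value 73
Minimum memory: 28 GB.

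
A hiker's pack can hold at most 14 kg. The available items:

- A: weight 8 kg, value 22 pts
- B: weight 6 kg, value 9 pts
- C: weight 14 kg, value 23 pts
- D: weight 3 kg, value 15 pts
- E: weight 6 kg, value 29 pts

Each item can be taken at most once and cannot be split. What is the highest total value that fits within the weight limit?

Check high-value combinations within 14 kg:
- A+E: weight 8+6=14, value 22+29=51
- D+E: weight 3+6=9, value 15+29=44
- B+E: weight 6+6=12, value 9+29=38
- A+D: weight 8+3=11, value 22+15=37
Best: 51 pts.

51 pts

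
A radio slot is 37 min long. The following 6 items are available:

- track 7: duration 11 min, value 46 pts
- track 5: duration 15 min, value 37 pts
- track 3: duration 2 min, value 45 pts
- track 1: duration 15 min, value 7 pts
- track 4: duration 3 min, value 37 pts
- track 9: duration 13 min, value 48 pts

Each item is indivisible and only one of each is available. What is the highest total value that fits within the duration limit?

This is a 0/1 knapsack; check combinations near the capacity.
- track 7+track 3+track 4+track 9: duration 11+2+3+13=29, value 46+45+37+48=176
- track 5+track 3+track 4+track 9: duration 15+2+3+13=33, value 37+45+37+48=167
- track 7+track 5+track 3+track 4: duration 11+15+2+3=31, value 46+37+45+37=165
- track 7+track 3+track 9: duration 11+2+13=26, value 46+45+48=139
- track 3+track 1+track 4+track 9: duration 2+15+3+13=33, value 45+7+37+48=137
Best: 176 pts.

176 pts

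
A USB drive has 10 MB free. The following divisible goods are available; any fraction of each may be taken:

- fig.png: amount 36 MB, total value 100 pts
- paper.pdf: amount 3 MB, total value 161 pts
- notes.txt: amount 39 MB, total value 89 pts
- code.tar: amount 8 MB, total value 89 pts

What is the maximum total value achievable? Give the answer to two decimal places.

238.88

Take in order of value per unit:
- paper.pdf (161/3 per unit): all 3 → value 161, running total 161.00
- code.tar (89/8 per unit): 7 of 8 → value 7×89/8 = 77.8750, running total 238.88
Total 238.88.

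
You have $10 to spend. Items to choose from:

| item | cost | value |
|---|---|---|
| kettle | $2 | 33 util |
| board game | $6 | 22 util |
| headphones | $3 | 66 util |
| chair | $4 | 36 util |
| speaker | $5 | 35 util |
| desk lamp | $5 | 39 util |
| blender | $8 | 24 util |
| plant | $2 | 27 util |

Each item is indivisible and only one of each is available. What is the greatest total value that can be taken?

138 util

Check high-value combinations within $10:
- kettle+headphones+desk lamp: cost 2+3+5=10, value 33+66+39=138
- kettle+headphones+chair: cost 2+3+4=9, value 33+66+36=135
- kettle+headphones+speaker: cost 2+3+5=10, value 33+66+35=134
Best: 138 util.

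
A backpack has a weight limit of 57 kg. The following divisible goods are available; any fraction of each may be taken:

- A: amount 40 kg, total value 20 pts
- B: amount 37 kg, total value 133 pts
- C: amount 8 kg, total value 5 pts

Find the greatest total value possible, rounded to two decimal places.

144.00

Take in order of value per unit:
- B (133/37 per unit): all 37 → value 133, running total 133.00
- C (5/8 per unit): all 8 → value 5, running total 138.00
- A (20/40 per unit): 12 of 40 → value 12×20/40 = 6.0000, running total 144.00
Total 144.00.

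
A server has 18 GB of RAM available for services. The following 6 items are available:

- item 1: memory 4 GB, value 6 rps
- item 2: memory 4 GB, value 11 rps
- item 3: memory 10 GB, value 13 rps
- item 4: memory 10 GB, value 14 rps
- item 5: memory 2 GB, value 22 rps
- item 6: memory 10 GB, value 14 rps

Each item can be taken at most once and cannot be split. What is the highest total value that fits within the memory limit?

Check high-value combinations within 18 GB:
- item 2+item 4+item 5: memory 4+10+2=16, value 11+14+22=47
- item 2+item 5+item 6: memory 4+2+10=16, value 11+22+14=47
- item 2+item 3+item 5: memory 4+10+2=16, value 11+13+22=46
Best: 47 rps.

47 rps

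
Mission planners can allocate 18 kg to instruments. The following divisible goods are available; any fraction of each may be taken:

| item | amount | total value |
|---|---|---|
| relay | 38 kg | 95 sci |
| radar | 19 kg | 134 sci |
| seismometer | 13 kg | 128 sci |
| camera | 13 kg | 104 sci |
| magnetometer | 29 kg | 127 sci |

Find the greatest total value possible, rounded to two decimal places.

168.00

Take in order of value per unit:
- seismometer (128/13 per unit): all 13 → value 128, running total 128.00
- camera (104/13 per unit): 5 of 13 → value 5×104/13 = 40.0000, running total 168.00
Total 168.00.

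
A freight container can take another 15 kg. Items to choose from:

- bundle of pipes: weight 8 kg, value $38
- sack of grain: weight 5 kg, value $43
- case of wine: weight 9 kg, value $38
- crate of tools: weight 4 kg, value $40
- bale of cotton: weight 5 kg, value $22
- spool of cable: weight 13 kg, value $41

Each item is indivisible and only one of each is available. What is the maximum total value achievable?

This is a 0/1 knapsack; check combinations near the capacity.
- sack of grain+crate of tools+bale of cotton: weight 5+4+5=14, value 43+40+22=105
- sack of grain+crate of tools: weight 5+4=9, value 43+40=83
- bundle of pipes+sack of grain: weight 8+5=13, value 38+43=81
- sack of grain+case of wine: weight 5+9=14, value 43+38=81
Best: $105.

$105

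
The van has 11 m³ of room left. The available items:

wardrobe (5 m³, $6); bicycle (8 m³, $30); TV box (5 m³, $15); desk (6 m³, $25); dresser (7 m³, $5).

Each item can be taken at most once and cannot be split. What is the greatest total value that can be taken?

$40

This is a 0/1 knapsack; check combinations near the capacity.
- TV box+desk: volume 5+6=11, value 15+25=40
- wardrobe+desk: volume 5+6=11, value 6+25=31
- bicycle: volume 8, value 30
Best: $40.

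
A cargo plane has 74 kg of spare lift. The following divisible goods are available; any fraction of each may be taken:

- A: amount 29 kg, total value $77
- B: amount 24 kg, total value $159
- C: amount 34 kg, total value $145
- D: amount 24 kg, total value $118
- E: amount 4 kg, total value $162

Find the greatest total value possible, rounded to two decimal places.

532.82

Take in order of value per unit:
- E (162/4 per unit): all 4 → value 162, running total 162.00
- B (159/24 per unit): all 24 → value 159, running total 321.00
- D (118/24 per unit): all 24 → value 118, running total 439.00
- C (145/34 per unit): 22 of 34 → value 22×145/34 = 93.8235, running total 532.82
Total 532.82.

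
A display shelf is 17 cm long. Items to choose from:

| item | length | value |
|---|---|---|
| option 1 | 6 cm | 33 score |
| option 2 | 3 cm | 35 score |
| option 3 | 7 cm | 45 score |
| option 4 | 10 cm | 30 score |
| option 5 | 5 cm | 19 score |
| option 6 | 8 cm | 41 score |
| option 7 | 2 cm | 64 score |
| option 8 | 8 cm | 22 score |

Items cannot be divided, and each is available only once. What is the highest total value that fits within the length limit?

163 score

Check high-value combinations within 17 cm:
- option 2+option 3+option 5+option 7: length 3+7+5+2=17, value 35+45+19+64=163
- option 1+option 2+option 5+option 7: length 6+3+5+2=16, value 33+35+19+64=151
- option 3+option 6+option 7: length 7+8+2=17, value 45+41+64=150
Best: 163 score.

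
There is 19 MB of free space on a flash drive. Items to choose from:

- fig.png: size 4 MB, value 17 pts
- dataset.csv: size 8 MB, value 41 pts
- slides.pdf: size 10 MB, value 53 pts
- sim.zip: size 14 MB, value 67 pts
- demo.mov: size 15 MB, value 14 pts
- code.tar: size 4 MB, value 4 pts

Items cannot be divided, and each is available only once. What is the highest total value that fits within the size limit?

This is a 0/1 knapsack; check combinations near the capacity.
- dataset.csv+slides.pdf: size 8+10=18, value 41+53=94
- fig.png+sim.zip: size 4+14=18, value 17+67=84
- fig.png+slides.pdf+code.tar: size 4+10+4=18, value 17+53+4=74
- sim.zip+code.tar: size 14+4=18, value 67+4=71
- fig.png+slides.pdf: size 4+10=14, value 17+53=70
Best: 94 pts.

94 pts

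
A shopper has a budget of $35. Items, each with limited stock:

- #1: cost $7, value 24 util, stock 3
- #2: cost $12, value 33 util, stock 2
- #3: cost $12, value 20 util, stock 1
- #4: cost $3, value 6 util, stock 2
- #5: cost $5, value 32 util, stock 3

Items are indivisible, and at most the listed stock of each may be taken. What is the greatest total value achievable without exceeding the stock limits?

156 util

Top feasible selections:
- 2×#1 + 2×#4 + 3×#5: cost 35, value 156
- 1×#1 + 1×#2 + 3×#5: cost 34, value 153
- 2×#1 + 1×#4 + 3×#5: cost 32, value 150
- 2×#1 + 3×#5: cost 29, value 144
Best: 156 util.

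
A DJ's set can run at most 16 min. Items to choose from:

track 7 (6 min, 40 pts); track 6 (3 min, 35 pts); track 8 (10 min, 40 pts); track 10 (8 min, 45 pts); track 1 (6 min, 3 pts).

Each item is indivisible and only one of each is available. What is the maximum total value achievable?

85 pts

Check high-value combinations within 16 min:
- track 7+track 10: duration 6+8=14, value 40+45=85
- track 6+track 10: duration 3+8=11, value 35+45=80
- track 7+track 8: duration 6+10=16, value 40+40=80
- track 7+track 6+track 1: duration 6+3+6=15, value 40+35+3=78
- track 7+track 6: duration 6+3=9, value 40+35=75
Best: 85 pts.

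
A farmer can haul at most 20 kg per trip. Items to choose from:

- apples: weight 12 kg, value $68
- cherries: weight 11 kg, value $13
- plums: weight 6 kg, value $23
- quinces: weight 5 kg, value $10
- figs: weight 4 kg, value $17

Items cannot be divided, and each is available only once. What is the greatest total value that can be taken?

$91

Check high-value combinations within 20 kg:
- apples+plums: weight 12+6=18, value 68+23=91
- apples+figs: weight 12+4=16, value 68+17=85
- apples+quinces: weight 12+5=17, value 68+10=78
- apples: weight 12, value 68
- plums+quinces+figs: weight 6+5+4=15, value 23+10+17=50
Best: $91.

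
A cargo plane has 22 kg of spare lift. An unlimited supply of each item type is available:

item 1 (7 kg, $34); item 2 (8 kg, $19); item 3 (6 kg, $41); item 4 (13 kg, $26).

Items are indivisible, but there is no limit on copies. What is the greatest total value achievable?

Best value-per-unit is item 3 at 41/6, and filling with it alone uses weight 3×6=18. No mix of the others beats 3×41 = 123.

$123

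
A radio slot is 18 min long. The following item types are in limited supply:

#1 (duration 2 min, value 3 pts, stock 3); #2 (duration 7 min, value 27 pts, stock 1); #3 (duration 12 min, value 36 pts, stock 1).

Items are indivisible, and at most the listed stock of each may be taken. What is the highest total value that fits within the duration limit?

Top feasible selections:
- 3×#1 + 1×#3: duration 18, value 45
- 2×#1 + 1×#3: duration 16, value 42
- 1×#1 + 1×#3: duration 14, value 39
Best: 45 pts.

45 pts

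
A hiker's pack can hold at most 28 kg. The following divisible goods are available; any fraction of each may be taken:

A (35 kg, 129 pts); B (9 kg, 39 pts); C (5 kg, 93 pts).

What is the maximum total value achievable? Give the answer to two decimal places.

183.60

Take in order of value per unit:
- C (93/5 per unit): all 5 → value 93, running total 93.00
- B (39/9 per unit): all 9 → value 39, running total 132.00
- A (129/35 per unit): 14 of 35 → value 14×129/35 = 51.6000, running total 183.60
Total 183.60.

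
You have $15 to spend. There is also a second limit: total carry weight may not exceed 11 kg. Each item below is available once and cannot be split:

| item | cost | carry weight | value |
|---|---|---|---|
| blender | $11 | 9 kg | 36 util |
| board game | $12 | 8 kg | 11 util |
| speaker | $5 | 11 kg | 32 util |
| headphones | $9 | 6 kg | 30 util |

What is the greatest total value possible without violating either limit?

Feasible sets respecting both limits:
- blender: cost 11, carry weight 9, value 36
- speaker: cost 5, carry weight 11, value 32
- headphones: cost 9, carry weight 6, value 30
- board game: cost 12, carry weight 8, value 11
Best: 36 util.

36 util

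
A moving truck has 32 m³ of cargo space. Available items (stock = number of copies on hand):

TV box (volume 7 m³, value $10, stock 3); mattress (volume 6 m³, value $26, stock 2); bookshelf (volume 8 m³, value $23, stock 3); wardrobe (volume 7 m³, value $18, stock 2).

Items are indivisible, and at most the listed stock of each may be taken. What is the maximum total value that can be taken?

Top feasible selections:
- 2×mattress + 2×bookshelf: volume 28, value 98
- 1×mattress + 3×bookshelf: volume 30, value 95
- 2×mattress + 1×bookshelf + 1×wardrobe: volume 27, value 93
Best: $98.

$98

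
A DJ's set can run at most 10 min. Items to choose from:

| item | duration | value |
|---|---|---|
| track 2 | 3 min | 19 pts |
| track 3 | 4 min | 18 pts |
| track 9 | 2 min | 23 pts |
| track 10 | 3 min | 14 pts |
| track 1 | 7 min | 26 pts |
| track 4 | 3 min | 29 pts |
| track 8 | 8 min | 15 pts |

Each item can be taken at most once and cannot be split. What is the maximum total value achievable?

71 pts

This is a 0/1 knapsack; check combinations near the capacity.
- track 2+track 9+track 4: duration 3+2+3=8, value 19+23+29=71
- track 3+track 9+track 4: duration 4+2+3=9, value 18+23+29=70
- track 9+track 10+track 4: duration 2+3+3=8, value 23+14+29=66
Best: 71 pts.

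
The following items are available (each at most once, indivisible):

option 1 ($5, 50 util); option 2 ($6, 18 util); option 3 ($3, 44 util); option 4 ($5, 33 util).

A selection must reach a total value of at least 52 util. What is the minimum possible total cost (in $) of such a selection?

Subsets with value ≥ 52, sorted by total cost:
- option 1+option 3: cost 8, value 94
- option 3+option 4: cost 8, value 77
- option 2+option 3: cost 9, value 62
Minimum cost: 8 $.

8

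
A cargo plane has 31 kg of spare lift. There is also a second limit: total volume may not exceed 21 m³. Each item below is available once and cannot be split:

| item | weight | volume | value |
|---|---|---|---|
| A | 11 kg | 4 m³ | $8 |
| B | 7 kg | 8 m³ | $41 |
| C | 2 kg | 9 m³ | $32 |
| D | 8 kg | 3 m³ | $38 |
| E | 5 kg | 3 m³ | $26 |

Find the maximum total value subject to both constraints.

Feasible sets respecting both limits:
- A+B+D+E: weight 31, volume 18, value 113
- B+C+D: weight 17, volume 20, value 111
- B+D+E: weight 20, volume 14, value 105
- A+C+D+E: weight 26, volume 19, value 104
Best: $113.

$113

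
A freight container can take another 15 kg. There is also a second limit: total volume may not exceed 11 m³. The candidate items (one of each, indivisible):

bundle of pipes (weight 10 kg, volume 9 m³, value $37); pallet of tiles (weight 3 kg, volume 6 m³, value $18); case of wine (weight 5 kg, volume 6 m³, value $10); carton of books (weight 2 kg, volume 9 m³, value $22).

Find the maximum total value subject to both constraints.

Feasible sets respecting both limits:
- bundle of pipes: weight 10, volume 9, value 37
- carton of books: weight 2, volume 9, value 22
- pallet of tiles: weight 3, volume 6, value 18
- case of wine: weight 5, volume 6, value 10
Best: $37.

$37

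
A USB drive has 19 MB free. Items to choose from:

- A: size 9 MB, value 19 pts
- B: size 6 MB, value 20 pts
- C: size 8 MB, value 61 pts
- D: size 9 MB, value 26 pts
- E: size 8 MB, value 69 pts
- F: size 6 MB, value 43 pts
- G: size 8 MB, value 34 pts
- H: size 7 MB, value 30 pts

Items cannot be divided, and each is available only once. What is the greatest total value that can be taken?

130 pts

This is a 0/1 knapsack; check combinations near the capacity.
- C+E: size 8+8=16, value 61+69=130
- E+F: size 8+6=14, value 69+43=112
- C+F: size 8+6=14, value 61+43=104
Best: 130 pts.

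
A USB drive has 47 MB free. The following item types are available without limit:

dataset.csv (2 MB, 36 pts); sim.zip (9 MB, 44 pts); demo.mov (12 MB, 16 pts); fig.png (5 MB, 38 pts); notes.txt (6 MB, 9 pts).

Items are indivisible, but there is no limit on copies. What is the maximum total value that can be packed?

828 pts

Best value-per-unit is dataset.csv at 36/2, and filling with it alone uses size 23×2=46. No mix of the others beats 23×36 = 828.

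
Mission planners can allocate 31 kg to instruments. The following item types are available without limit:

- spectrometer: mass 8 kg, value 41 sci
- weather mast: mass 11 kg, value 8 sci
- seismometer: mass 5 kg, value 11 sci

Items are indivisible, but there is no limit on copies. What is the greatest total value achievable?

134 sci

Best value-per-unit is spectrometer at 41/8; filling with it alone gives 3×41 = 123.
Optimal mix: 3×spectrometer + 1×seismometer → mass 29, value 134.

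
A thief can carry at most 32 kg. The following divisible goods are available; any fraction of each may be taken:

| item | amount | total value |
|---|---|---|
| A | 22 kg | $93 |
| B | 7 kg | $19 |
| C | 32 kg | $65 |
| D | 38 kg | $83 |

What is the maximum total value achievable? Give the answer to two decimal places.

Take in order of value per unit:
- A (93/22 per unit): all 22 → value 93, running total 93.00
- B (19/7 per unit): all 7 → value 19, running total 112.00
- D (83/38 per unit): 3 of 38 → value 3×83/38 = 6.5526, running total 118.55
Total 118.55.

118.55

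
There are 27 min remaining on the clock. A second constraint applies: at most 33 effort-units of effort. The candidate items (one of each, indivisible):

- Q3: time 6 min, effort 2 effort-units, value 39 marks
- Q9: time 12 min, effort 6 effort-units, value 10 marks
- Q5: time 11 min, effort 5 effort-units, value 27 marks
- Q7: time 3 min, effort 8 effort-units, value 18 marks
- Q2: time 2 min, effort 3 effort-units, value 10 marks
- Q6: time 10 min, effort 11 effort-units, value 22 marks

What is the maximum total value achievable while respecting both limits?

94 marks

Feasible sets respecting both limits:
- Q3+Q5+Q7+Q2: time 22, effort 18, value 94
- Q3+Q7+Q2+Q6: time 21, effort 24, value 89
- Q3+Q5+Q6: time 27, effort 18, value 88
- Q3+Q5+Q7: time 20, effort 15, value 84
Best: 94 marks.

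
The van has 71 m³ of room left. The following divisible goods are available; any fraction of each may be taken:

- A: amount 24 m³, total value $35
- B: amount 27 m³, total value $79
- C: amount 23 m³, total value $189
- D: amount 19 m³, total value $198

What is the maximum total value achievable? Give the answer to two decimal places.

Take in order of value per unit:
- D (198/19 per unit): all 19 → value 198, running total 198.00
- C (189/23 per unit): all 23 → value 189, running total 387.00
- B (79/27 per unit): all 27 → value 79, running total 466.00
- A (35/24 per unit): 2 of 24 → value 2×35/24 = 2.9167, running total 468.92
Total 468.92.

468.92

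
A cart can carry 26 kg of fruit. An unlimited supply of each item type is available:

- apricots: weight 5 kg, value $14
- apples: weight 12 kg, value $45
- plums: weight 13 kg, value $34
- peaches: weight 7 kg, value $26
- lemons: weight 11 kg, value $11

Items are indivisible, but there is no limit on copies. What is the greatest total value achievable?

Best value-per-unit is apples at 45/12; filling with it alone gives 2×45 = 90.
Optimal mix: 1×apples + 2×peaches → weight 26, value 97.

$97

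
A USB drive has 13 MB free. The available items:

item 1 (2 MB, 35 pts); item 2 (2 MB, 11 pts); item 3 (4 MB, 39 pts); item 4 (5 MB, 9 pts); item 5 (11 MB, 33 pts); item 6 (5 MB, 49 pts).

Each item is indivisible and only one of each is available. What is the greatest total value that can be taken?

Check high-value combinations within 13 MB:
- item 1+item 2+item 3+item 6: size 2+2+4+5=13, value 35+11+39+49=134
- item 1+item 3+item 6: size 2+4+5=11, value 35+39+49=123
- item 2+item 3+item 6: size 2+4+5=11, value 11+39+49=99
- item 1+item 2+item 6: size 2+2+5=9, value 35+11+49=95
- item 1+item 2+item 3+item 4: size 2+2+4+5=13, value 35+11+39+9=94
Best: 134 pts.

134 pts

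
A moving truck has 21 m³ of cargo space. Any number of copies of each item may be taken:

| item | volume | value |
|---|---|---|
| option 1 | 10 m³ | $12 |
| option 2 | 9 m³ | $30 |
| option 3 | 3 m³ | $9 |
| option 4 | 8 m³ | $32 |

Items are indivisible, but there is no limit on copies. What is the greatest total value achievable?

Best value-per-unit is option 4 at 32/8; filling with it alone gives 2×32 = 64.
Optimal mix: 1×option 3 + 2×option 4 → volume 19, value 73.

$73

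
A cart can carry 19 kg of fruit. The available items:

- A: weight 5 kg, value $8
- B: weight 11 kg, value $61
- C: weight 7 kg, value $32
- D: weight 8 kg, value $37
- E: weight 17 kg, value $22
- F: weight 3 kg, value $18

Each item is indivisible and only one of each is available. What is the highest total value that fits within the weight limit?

Check high-value combinations within 19 kg:
- B+D: weight 11+8=19, value 61+37=98
- B+C: weight 11+7=18, value 61+32=93
- C+D+F: weight 7+8+3=18, value 32+37+18=87
- A+B+F: weight 5+11+3=19, value 8+61+18=87
Best: $98.

$98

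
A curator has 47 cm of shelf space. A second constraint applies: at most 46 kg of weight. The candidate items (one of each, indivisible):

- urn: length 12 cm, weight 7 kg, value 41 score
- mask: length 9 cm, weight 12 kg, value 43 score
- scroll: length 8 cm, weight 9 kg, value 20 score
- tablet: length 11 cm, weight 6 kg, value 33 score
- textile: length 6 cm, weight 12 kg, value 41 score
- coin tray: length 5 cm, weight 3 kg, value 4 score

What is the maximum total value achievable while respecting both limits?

178 score

Feasible sets respecting both limits:
- urn+mask+scroll+tablet+textile: length 46, weight 46, value 178
- urn+mask+tablet+textile+coin tray: length 43, weight 40, value 162
- urn+mask+tablet+textile: length 38, weight 37, value 158
Best: 178 score.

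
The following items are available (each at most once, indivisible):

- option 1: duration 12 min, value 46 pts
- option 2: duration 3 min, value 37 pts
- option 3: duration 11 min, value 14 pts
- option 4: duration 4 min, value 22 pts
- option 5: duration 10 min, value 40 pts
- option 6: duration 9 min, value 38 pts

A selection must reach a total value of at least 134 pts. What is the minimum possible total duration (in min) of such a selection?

26

Subsets with value ≥ 134, sorted by total duration:
- option 2+option 4+option 5+option 6: duration 26, value 137
- option 1+option 2+option 4+option 6: duration 28, value 143
- option 1+option 2+option 4+option 5: duration 29, value 145
- option 1+option 2+option 5+option 6: duration 34, value 161
Minimum duration: 26 min.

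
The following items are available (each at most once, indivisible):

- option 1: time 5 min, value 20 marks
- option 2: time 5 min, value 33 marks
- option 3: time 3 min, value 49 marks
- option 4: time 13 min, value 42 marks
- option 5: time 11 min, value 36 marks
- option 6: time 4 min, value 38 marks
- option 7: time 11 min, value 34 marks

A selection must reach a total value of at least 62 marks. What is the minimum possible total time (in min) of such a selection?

Subsets with value ≥ 62, sorted by total time:
- option 3+option 6: time 7, value 87
- option 2+option 3: time 8, value 82
- option 1+option 3: time 8, value 69
- option 2+option 6: time 9, value 71
Minimum time: 7 min.

7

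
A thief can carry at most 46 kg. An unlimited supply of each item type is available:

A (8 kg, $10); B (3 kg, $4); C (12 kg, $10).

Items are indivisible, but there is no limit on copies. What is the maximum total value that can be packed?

Best value-per-unit is B at 4/3; filling with it alone gives 15×4 = 60.
Optimal mix: 2×A + 10×B → weight 46, value 60.

$60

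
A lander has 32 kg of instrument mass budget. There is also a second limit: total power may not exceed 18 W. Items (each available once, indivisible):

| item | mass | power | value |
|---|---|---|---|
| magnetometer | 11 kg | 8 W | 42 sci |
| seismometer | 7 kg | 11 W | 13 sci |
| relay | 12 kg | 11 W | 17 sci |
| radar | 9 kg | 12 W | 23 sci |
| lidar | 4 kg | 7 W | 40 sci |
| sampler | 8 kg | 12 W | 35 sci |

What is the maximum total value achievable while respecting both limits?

Feasible sets respecting both limits:
- magnetometer+lidar: mass 15, power 15, value 82
- relay+lidar: mass 16, power 18, value 57
- seismometer+lidar: mass 11, power 18, value 53
Best: 82 sci.

82 sci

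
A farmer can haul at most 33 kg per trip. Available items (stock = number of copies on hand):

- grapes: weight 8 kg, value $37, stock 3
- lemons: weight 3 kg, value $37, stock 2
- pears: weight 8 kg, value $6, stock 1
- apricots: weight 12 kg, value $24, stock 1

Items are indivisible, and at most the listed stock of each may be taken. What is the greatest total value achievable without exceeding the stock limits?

$185

Best selections within weight 33 and stock limits:
- 3×grapes + 2×lemons: weight 30, value 185
- 2×grapes + 2×lemons + 1×pears: weight 30, value 154
- 2×grapes + 2×lemons: weight 22, value 148
Best: $185.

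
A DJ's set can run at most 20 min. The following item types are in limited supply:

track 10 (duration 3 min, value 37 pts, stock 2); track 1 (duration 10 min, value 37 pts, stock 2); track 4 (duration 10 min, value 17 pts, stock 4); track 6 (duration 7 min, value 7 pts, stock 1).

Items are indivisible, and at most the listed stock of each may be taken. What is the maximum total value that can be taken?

111 pts

Top feasible selections:
- 2×track 10 + 1×track 1: duration 16, value 111
- 2×track 10 + 1×track 4: duration 16, value 91
Best: 111 pts.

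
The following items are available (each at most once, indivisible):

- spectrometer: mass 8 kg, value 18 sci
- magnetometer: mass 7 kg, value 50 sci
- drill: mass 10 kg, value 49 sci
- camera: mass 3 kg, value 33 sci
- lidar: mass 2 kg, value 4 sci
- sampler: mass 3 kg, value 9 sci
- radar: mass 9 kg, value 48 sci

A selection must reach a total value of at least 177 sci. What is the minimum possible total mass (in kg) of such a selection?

Subsets with value ≥ 177, sorted by total mass:
- magnetometer+drill+camera+radar: mass 29, value 180
- magnetometer+drill+camera+lidar+radar: mass 31, value 184
- magnetometer+drill+camera+sampler+radar: mass 32, value 189
Minimum mass: 29 kg.

29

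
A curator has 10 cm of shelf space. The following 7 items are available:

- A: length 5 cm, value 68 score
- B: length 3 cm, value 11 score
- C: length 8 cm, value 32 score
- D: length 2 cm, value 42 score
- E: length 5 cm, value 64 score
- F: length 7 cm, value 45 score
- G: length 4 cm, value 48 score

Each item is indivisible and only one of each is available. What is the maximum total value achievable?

132 score

Check high-value combinations within 10 cm:
- A+E: length 5+5=10, value 68+64=132
- A+B+D: length 5+3+2=10, value 68+11+42=121
- B+D+E: length 3+2+5=10, value 11+42+64=117
- A+G: length 5+4=9, value 68+48=116
Best: 132 score.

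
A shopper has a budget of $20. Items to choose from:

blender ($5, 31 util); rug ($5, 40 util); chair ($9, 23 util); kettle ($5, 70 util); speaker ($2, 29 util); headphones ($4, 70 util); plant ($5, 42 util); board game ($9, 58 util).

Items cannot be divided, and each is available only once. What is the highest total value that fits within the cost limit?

227 util

Check high-value combinations within $20:
- kettle+speaker+headphones+board game: cost 5+2+4+9=20, value 70+29+70+58=227
- rug+kettle+headphones+plant: cost 5+5+4+5=19, value 40+70+70+42=222
- blender+kettle+headphones+plant: cost 5+5+4+5=19, value 31+70+70+42=213
- kettle+speaker+headphones+plant: cost 5+2+4+5=16, value 70+29+70+42=211
- blender+rug+kettle+headphones: cost 5+5+5+4=19, value 31+40+70+70=211
Best: 227 util.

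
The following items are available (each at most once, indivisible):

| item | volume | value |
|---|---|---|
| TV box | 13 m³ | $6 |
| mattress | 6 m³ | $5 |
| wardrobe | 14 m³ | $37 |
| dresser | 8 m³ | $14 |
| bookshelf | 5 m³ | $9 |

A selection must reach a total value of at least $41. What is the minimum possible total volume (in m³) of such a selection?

19

Subsets with value ≥ 41, sorted by total volume:
- wardrobe+bookshelf: volume 19, value 46
- mattress+wardrobe: volume 20, value 42
Minimum volume: 19 m³.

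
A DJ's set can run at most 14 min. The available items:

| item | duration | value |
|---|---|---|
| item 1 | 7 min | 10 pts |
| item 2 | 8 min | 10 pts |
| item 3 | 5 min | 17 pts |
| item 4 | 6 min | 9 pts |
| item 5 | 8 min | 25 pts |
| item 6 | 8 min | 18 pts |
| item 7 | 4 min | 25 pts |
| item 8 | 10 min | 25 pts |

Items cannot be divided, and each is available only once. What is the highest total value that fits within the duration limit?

Check high-value combinations within 14 min:
- item 5+item 7: duration 8+4=12, value 25+25=50
- item 7+item 8: duration 4+10=14, value 25+25=50
- item 6+item 7: duration 8+4=12, value 18+25=43
- item 3+item 7: duration 5+4=9, value 17+25=42
Best: 50 pts.

50 pts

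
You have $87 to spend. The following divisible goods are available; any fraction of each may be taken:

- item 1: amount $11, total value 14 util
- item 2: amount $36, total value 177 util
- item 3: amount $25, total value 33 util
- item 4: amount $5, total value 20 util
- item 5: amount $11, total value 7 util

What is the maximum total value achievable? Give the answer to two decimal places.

250.36

Take in order of value per unit:
- item 2 (177/36 per unit): all 36 → value 177, running total 177.00
- item 4 (20/5 per unit): all 5 → value 20, running total 197.00
- item 3 (33/25 per unit): all 25 → value 33, running total 230.00
- item 1 (14/11 per unit): all 11 → value 14, running total 244.00
- item 5 (7/11 per unit): 10 of 11 → value 10×7/11 = 6.3636, running total 250.36
Total 250.36.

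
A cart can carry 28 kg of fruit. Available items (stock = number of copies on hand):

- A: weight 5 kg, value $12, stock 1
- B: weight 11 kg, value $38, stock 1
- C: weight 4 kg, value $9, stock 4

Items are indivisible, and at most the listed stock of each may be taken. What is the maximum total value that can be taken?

Top feasible selections:
- 1×A + 1×B + 3×C: weight 28, value 77
- 1×B + 4×C: weight 27, value 74
Best: $77.

$77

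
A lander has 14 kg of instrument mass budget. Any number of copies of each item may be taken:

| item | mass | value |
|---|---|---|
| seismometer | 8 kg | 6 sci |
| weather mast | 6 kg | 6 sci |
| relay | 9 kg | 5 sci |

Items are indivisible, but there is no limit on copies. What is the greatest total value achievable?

Best value-per-unit is weather mast at 6/6; filling with it alone gives 2×6 = 12.
Optimal mix: 1×seismometer + 1×weather mast → mass 14, value 12.

12 sci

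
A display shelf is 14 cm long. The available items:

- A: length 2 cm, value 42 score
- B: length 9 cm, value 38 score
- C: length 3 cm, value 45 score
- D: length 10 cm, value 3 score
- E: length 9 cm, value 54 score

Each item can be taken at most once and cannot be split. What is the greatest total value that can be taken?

141 score

Check high-value combinations within 14 cm:
- A+C+E: length 2+3+9=14, value 42+45+54=141
- A+B+C: length 2+9+3=14, value 42+38+45=125
- C+E: length 3+9=12, value 45+54=99
Best: 141 score.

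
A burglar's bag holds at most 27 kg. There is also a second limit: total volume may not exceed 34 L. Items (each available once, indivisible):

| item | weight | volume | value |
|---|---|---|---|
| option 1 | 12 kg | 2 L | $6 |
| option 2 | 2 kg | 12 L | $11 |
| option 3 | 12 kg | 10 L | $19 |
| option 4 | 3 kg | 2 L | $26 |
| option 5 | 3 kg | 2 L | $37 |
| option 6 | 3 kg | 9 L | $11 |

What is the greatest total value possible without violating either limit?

Feasible sets respecting both limits:
- option 2+option 3+option 4+option 5: weight 20, volume 26, value 93
- option 3+option 4+option 5+option 6: weight 21, volume 23, value 93
- option 1+option 2+option 4+option 5+option 6: weight 23, volume 27, value 91
Best: $93.

$93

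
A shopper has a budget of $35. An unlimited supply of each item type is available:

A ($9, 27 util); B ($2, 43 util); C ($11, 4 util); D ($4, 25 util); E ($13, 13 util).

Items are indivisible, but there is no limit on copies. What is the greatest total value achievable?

731 util

Best value-per-unit is B at 43/2, and filling with it alone uses cost 17×2=34. No mix of the others beats 17×43 = 731.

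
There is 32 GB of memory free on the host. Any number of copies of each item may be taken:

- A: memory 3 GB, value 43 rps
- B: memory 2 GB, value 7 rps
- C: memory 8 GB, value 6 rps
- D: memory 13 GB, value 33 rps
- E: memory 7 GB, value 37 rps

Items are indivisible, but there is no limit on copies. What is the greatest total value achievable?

Best value-per-unit is A at 43/3; filling with it alone gives 10×43 = 430.
Optimal mix: 10×A + 1×B → memory 32, value 437.

437 rps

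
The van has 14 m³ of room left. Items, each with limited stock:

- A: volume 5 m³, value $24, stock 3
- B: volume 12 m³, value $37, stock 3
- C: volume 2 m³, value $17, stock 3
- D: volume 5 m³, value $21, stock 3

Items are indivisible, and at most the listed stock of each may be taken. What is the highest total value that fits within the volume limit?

$82

Best selections within volume 14 and stock limits:
- 2×A + 2×C: volume 14, value 82
- 1×A + 2×C + 1×D: volume 14, value 79
Best: $82.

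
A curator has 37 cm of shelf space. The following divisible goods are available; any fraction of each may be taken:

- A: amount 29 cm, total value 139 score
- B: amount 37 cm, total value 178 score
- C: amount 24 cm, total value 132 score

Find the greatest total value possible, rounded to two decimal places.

Take in order of value per unit:
- C (132/24 per unit): all 24 → value 132, running total 132.00
- B (178/37 per unit): 13 of 37 → value 13×178/37 = 62.5405, running total 194.54
Total 194.54.

194.54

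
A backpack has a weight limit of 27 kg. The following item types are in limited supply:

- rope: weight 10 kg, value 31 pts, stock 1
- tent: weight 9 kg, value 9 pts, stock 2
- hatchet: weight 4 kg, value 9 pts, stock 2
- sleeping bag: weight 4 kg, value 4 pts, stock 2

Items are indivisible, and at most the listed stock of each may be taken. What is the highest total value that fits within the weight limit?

Best selections within weight 27 and stock limits:
- 1×rope + 1×tent + 2×hatchet: weight 27, value 58
- 1×rope + 2×hatchet + 2×sleeping bag: weight 26, value 57
Best: 58 pts.

58 pts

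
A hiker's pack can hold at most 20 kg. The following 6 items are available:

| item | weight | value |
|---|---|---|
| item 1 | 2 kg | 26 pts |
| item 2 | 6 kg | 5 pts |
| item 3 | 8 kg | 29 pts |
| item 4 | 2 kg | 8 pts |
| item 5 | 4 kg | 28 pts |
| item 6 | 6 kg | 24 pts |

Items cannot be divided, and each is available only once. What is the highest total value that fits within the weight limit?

Check high-value combinations within 20 kg:
- item 1+item 3+item 5+item 6: weight 2+8+4+6=20, value 26+29+28+24=107
- item 1+item 3+item 4+item 5: weight 2+8+2+4=16, value 26+29+8+28=91
- item 1+item 2+item 4+item 5+item 6: weight 2+6+2+4+6=20, value 26+5+8+28+24=91
- item 3+item 4+item 5+item 6: weight 8+2+4+6=20, value 29+8+28+24=89
Best: 107 pts.

107 pts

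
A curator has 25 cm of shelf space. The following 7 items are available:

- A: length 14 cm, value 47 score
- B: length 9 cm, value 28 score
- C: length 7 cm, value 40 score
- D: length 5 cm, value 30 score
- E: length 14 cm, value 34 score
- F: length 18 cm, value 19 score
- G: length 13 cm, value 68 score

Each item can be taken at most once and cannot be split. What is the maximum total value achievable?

138 score

Check high-value combinations within 25 cm:
- C+D+G: length 7+5+13=25, value 40+30+68=138
- C+G: length 7+13=20, value 40+68=108
- D+G: length 5+13=18, value 30+68=98
Best: 138 score.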